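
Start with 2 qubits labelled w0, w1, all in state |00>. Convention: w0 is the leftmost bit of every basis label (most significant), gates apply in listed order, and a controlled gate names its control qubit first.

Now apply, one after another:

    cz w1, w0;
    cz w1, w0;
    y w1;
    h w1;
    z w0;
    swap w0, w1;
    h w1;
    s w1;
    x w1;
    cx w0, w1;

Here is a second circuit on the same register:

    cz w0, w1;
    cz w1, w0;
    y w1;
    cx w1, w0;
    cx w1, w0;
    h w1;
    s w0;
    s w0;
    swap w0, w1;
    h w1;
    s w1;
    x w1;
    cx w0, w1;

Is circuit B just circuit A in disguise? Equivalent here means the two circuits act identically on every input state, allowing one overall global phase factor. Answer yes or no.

Yes, they are equivalent — the unitaries differ by at most a global phase.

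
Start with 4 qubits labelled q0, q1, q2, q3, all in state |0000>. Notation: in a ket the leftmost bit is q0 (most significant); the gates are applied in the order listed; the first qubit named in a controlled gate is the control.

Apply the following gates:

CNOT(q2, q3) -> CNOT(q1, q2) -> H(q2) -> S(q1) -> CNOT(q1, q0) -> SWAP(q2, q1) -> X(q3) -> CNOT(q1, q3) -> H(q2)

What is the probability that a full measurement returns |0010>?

A full measurement returns |0010> with probability 0.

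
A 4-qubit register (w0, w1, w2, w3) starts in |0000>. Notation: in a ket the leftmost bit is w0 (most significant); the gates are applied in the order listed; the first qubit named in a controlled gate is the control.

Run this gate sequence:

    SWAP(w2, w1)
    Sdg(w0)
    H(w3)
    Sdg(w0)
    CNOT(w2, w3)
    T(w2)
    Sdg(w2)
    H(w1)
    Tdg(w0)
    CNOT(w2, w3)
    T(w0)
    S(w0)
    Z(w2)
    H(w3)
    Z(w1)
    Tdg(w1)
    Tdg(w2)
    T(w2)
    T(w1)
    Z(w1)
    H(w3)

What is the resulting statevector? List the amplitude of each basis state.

The final amplitudes are 1/2 on |0000>, 1/2 on |0001>, 1/2 on |0100>, 1/2 on |0101>, and 0 on every other basis state. Key observation: gates 14-21 undo each other exactly, leaving only the rest of the circuit to track.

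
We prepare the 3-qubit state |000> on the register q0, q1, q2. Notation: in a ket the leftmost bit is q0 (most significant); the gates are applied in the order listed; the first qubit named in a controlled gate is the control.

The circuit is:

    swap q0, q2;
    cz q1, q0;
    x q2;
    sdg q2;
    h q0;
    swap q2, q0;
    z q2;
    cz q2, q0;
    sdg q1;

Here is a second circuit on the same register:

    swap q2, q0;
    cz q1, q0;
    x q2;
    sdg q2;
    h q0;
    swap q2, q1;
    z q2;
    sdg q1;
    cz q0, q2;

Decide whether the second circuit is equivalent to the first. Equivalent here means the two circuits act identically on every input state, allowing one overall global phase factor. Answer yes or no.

No, they are not equivalent — no single phase factor reconciles the two unitaries.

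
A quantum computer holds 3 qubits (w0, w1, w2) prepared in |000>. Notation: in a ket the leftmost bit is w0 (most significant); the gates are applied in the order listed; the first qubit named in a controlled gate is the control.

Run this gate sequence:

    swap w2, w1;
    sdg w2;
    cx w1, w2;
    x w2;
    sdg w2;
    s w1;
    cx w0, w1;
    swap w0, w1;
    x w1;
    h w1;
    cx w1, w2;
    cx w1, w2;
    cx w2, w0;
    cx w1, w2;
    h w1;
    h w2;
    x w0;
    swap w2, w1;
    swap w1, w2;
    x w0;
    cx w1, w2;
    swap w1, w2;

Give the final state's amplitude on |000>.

The amplitude on |000> is 0. Key observation: gates 11-12 undo each other exactly, leaving only the rest of the circuit to track.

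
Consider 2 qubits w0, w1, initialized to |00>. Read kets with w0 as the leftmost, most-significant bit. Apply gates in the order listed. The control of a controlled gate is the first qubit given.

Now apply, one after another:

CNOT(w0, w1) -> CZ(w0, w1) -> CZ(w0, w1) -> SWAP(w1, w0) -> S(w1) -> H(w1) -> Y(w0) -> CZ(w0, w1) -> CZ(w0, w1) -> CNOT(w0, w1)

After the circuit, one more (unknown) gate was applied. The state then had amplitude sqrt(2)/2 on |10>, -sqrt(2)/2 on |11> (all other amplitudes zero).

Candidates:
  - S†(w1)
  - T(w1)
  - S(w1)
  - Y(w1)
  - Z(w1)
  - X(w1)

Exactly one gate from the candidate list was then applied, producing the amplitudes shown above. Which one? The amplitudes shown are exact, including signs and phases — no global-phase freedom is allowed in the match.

The unique candidate consistent with the amplitudes is Y(w1).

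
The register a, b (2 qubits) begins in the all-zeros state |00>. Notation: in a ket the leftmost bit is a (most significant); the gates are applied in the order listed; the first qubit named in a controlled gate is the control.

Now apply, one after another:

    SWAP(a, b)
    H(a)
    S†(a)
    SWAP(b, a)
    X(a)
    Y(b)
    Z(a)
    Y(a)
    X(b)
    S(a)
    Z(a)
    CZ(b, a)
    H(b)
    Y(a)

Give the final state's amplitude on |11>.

|11> carries amplitude -1/2 - I/2 in the final state.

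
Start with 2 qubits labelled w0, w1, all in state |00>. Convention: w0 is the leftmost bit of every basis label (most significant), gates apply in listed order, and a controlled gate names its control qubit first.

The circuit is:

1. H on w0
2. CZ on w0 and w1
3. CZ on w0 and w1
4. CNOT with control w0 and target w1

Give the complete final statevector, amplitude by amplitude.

The final amplitudes are sqrt(2)/2 on |00>, 0 on |01>, 0 on |10>, sqrt(2)/2 on |11>.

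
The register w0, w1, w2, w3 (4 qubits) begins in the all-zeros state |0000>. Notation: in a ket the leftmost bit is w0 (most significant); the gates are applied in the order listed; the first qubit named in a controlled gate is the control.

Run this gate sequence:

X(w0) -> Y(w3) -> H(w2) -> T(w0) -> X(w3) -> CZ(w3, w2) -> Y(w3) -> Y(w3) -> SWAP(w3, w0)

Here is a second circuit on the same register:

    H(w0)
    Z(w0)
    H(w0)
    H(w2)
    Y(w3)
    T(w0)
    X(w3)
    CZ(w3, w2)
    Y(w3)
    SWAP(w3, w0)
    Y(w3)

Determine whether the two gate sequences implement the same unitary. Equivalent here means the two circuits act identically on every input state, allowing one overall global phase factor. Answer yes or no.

No, they are not equivalent — no single phase factor reconciles the two unitaries.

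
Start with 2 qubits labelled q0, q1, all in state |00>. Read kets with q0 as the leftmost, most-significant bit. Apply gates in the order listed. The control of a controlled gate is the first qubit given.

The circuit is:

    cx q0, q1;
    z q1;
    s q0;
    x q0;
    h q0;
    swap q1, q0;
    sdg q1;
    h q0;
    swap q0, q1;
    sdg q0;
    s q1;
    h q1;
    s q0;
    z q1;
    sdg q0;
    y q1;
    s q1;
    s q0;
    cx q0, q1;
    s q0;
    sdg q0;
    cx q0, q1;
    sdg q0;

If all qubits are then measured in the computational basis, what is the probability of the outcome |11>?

The probability of measuring |11> is 1/4. Key observation: gates 18-23 undo each other exactly, leaving only the rest of the circuit to track.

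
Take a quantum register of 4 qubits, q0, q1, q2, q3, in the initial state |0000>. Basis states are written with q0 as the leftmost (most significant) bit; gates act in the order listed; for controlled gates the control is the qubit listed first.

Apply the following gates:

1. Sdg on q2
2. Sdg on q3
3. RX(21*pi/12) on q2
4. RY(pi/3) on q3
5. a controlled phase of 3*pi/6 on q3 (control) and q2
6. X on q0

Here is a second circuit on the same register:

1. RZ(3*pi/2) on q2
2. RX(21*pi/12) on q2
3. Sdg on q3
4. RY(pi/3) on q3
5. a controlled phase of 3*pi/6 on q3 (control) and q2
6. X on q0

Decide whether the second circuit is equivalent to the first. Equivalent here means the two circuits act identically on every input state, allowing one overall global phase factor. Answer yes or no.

Yes: on every input state the two circuits agree up to one overall phase factor.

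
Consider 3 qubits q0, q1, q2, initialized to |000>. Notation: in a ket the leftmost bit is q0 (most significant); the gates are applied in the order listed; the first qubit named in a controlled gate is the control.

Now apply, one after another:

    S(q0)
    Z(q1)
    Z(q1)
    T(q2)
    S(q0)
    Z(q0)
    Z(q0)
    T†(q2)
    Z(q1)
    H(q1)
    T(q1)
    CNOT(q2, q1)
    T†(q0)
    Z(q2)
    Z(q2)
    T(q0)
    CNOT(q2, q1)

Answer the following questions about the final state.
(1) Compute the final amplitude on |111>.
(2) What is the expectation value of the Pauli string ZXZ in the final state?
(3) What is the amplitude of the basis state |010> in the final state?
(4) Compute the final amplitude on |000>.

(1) The final state's coefficient on |111> equals 0.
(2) In the final state, ZXZ has expectation sqrt(2)/2.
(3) The final state's coefficient on |010> equals sqrt(2)*exp(I*pi/4)/2.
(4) |000> carries amplitude sqrt(2)/2 in the final state.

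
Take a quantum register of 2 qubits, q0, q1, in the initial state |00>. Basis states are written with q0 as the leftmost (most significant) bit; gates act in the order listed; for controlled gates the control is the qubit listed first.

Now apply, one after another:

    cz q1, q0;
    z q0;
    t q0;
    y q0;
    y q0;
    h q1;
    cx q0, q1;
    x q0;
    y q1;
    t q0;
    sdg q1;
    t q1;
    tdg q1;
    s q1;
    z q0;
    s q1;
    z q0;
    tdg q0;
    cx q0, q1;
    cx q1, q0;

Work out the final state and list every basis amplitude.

After the circuit, the state carries amplitude 0 on |00>, -sqrt(2)*I/2 on |01>, -sqrt(2)/2 on |10>, 0 on |11>. Key observation: the block from step 11 through step 14 cancels to the identity and can be dropped.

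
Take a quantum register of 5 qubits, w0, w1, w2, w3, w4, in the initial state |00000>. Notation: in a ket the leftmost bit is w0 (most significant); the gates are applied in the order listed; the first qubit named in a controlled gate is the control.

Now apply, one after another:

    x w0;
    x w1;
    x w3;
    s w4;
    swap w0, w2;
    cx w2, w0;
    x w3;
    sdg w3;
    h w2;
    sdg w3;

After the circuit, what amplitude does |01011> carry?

|01011> carries amplitude 0 in the final state.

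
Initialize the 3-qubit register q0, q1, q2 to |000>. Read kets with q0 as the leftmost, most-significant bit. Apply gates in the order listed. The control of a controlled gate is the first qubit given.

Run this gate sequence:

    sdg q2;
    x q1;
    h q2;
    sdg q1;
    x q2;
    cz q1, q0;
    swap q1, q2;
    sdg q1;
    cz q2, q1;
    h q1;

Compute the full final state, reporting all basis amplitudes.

The final amplitudes are 1/2 - I/2 on |001>, -1/2 - I/2 on |011>, and 0 on every other basis state.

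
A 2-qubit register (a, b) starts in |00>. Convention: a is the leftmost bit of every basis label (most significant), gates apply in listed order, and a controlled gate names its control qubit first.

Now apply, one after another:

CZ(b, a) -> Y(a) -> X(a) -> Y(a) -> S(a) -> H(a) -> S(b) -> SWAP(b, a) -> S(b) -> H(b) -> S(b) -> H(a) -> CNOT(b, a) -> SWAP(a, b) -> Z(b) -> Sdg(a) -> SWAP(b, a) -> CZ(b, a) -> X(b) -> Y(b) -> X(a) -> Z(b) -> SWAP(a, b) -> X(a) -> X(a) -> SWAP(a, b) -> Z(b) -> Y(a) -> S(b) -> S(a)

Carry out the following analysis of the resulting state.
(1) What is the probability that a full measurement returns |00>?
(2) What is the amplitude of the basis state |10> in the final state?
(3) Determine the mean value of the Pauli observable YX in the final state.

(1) Outcome |00> occurs with probability 1/4. Key observation: the block from step 22 through step 27 cancels to the identity and can be dropped.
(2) |10> carries amplitude sqrt(2)*(-1 + I)/4 in the final state.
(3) The expectation value of YX is 0.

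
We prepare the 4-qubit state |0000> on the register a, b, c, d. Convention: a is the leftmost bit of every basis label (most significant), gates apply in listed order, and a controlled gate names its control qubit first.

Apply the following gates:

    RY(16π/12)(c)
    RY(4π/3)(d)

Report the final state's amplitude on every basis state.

The resulting statevector has amplitude 1/4 on |0000>, -sqrt(3)/4 on |0001>, -sqrt(3)/4 on |0010>, 3/4 on |0011>, and 0 on every other basis state.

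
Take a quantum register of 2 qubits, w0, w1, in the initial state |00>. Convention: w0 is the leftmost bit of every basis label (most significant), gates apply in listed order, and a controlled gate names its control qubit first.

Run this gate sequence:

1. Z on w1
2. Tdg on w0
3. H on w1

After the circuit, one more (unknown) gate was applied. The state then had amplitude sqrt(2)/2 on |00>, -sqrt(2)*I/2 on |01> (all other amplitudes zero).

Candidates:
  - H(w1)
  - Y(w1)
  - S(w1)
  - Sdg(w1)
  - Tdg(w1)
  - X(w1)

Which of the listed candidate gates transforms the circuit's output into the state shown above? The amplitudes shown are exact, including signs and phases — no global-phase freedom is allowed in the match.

It was Sdg(w1) that produced the state shown.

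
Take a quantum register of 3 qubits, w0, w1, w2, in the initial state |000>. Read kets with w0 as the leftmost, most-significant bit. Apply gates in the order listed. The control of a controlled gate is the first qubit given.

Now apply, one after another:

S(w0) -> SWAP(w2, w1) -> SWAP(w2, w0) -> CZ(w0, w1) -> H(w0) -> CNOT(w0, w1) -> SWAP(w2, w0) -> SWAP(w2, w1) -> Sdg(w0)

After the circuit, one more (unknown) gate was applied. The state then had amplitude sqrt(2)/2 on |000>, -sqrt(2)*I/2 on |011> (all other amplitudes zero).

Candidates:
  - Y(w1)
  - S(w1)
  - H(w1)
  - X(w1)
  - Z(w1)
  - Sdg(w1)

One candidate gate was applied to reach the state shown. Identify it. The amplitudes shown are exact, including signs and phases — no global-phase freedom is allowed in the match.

The applied gate was Sdg(w1).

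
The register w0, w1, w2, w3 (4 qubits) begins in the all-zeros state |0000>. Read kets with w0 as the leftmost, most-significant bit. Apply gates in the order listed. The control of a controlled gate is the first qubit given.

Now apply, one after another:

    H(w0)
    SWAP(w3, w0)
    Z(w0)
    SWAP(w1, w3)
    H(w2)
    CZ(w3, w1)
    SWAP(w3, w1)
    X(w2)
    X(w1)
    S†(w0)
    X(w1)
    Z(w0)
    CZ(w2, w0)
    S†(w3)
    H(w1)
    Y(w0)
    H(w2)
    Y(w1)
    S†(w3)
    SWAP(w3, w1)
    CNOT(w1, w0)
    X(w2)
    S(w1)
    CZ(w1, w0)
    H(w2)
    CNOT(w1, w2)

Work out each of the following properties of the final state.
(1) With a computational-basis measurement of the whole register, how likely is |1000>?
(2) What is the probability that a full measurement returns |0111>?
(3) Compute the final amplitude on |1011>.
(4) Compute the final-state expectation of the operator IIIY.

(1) The probability of measuring |1000> is 1/8.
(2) A full measurement returns |0111> with probability 1/8.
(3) |1011> carries amplitude sqrt(2)/4 in the final state.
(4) In the final state, IIIY has expectation 0.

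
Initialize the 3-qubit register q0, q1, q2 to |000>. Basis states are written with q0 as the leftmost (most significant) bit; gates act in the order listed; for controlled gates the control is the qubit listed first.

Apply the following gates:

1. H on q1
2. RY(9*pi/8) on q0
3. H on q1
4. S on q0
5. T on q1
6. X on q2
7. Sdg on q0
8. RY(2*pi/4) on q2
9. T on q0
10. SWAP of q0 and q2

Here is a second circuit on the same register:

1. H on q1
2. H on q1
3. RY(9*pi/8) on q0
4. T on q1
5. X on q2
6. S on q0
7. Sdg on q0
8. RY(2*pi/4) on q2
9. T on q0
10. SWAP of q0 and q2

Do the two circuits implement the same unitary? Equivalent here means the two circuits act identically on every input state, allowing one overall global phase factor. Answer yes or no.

Yes: on every input state the two circuits agree up to one overall phase factor.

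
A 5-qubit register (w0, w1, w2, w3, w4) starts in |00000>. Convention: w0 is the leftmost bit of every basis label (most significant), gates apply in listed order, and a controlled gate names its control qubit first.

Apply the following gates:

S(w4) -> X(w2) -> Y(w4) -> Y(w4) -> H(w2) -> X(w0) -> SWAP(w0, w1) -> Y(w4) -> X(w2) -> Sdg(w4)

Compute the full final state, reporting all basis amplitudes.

The resulting statevector has amplitude -sqrt(2)/2 on |01001>, sqrt(2)/2 on |01101>, and 0 on every other basis state.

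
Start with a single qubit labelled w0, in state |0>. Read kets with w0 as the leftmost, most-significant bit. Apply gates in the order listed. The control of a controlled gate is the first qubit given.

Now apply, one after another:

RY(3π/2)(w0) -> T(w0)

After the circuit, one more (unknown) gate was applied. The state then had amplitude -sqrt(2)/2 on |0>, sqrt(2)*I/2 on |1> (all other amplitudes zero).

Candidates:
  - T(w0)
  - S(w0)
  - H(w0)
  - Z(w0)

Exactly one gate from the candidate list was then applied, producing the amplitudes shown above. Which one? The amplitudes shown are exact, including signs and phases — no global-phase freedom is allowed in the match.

It was T(w0) that produced the state shown.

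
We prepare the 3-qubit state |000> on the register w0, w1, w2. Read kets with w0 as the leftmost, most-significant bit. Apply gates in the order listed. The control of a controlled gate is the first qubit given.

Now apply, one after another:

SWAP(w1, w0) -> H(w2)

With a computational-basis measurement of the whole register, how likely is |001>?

A full measurement returns |001> with probability 1/2.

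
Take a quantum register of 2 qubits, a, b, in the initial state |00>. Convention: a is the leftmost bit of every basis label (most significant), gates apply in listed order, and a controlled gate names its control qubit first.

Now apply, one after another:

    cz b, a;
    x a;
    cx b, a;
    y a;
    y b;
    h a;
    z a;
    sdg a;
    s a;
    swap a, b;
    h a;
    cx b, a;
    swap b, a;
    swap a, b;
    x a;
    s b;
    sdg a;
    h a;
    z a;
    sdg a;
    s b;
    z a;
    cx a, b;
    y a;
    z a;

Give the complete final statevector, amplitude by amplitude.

After the circuit, the state carries amplitude sqrt(2)*(-1 + I)/4 on |00>, sqrt(2)*(1 - I)/4 on |01>, sqrt(2)*(-1 + I)/4 on |10>, sqrt(2)*(1 - I)/4 on |11>.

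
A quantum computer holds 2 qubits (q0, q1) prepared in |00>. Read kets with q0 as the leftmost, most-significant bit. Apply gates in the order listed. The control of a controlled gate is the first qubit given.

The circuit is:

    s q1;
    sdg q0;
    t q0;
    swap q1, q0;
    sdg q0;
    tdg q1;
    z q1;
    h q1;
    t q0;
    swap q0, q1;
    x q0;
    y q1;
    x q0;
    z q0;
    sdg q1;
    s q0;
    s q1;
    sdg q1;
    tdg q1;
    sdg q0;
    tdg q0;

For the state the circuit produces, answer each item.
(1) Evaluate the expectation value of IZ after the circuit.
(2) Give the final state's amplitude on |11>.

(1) The observable IZ averages to -1.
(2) The final state's coefficient on |11> equals sqrt(2)*I/2.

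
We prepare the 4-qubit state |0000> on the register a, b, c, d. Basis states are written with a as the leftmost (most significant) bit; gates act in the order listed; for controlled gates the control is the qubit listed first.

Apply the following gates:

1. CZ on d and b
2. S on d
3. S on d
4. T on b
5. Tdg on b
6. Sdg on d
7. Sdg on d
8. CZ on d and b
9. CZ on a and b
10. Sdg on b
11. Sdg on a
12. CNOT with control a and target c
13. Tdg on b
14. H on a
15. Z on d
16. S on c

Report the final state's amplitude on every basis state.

After the circuit, the state carries amplitude sqrt(2)/2 on |0000>, sqrt(2)/2 on |1000>, and 0 on every other basis state. Key observation: the block from step 1 through step 8 cancels to the identity and can be dropped.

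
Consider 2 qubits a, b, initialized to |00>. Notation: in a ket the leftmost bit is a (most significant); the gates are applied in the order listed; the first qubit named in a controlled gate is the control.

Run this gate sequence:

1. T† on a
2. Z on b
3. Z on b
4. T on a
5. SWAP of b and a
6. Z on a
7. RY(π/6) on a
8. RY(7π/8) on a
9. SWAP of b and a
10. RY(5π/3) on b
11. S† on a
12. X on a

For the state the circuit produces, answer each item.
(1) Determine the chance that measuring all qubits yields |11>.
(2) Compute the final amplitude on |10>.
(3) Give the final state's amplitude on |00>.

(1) Outcome |11> occurs with probability -sqrt(2 - sqrt(2))/8 + sqrt(3*sqrt(2) + 6)/8 + 1/2. Key observation: gates 1-4 undo each other exactly, leaving only the rest of the circuit to track.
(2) |10> carries amplitude -sin(7*pi/48) in the final state.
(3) |00> carries amplitude 0 in the final state.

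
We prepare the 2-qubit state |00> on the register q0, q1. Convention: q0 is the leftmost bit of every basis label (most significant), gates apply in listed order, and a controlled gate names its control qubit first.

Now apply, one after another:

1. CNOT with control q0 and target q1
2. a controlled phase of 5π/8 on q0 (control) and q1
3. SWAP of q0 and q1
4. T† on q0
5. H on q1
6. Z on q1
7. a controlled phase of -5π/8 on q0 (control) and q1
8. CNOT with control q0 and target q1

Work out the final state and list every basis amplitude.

The resulting statevector has amplitude sqrt(2)/2 on |00>, -sqrt(2)/2 on |01>, 0 on |10>, 0 on |11>.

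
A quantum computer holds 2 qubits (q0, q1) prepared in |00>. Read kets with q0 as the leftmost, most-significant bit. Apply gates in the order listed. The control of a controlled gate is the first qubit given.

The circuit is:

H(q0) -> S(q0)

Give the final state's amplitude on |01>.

|01> carries amplitude 0 in the final state.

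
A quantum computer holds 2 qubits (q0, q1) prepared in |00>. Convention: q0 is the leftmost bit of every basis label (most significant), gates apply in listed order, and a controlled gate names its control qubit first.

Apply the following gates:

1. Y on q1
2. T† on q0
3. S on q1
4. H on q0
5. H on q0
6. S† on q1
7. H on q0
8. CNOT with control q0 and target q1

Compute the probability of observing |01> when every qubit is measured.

A full measurement returns |01> with probability 1/2. Key observation: steps 3-6 multiply out to the identity, so the circuit reduces to the remaining gates.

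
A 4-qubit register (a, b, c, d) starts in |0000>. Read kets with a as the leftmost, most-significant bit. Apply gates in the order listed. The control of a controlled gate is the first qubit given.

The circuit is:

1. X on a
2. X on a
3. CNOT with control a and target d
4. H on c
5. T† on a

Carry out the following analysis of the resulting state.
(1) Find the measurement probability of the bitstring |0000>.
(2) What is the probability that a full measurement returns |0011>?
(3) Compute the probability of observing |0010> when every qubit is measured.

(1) Outcome |0000> occurs with probability 1/2. Key observation: the block from step 1 through step 2 cancels to the identity and can be dropped.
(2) A full measurement returns |0011> with probability 0.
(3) Outcome |0010> occurs with probability 1/2.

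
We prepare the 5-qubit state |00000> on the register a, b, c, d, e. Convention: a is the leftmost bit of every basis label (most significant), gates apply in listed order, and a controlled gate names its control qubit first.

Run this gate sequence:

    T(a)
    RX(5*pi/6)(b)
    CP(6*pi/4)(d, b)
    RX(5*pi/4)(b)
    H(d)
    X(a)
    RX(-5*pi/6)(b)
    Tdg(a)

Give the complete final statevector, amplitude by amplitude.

After the circuit, the state carries amplitude sqrt(4 - 2*sqrt(2))*exp(3*I*pi/4)/4 on |10000>, sqrt(4 - 2*sqrt(2))*exp(3*I*pi/4)/4 on |10010>, -sqrt(2*sqrt(2) + 4)*exp(I*pi/4)/4 on |11000>, -sqrt(2*sqrt(2) + 4)*exp(I*pi/4)/4 on |11010>, and 0 on every other basis state.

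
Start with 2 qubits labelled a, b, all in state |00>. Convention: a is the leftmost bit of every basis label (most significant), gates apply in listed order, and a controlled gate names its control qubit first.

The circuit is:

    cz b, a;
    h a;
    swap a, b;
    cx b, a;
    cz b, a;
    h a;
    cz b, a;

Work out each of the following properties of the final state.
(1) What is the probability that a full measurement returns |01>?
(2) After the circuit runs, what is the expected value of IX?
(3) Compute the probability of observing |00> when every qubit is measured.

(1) The probability of measuring |01> is 1/4.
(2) In the final state, IX has expectation -1.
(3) The probability of measuring |00> is 1/4.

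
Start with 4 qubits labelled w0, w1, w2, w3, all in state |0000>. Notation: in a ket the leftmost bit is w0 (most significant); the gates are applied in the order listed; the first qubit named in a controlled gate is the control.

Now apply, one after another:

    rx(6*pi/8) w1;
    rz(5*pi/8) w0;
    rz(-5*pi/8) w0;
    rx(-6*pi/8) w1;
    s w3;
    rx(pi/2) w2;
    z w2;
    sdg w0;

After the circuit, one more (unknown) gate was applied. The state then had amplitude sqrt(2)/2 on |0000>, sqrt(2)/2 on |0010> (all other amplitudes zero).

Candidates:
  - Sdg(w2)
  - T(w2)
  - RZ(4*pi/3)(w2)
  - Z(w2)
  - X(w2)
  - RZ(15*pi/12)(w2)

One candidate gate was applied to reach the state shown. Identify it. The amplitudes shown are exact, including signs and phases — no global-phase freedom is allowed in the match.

The unique candidate consistent with the amplitudes is Sdg(w2). Key observation: steps 1-4 multiply out to the identity, so the circuit reduces to the remaining gates.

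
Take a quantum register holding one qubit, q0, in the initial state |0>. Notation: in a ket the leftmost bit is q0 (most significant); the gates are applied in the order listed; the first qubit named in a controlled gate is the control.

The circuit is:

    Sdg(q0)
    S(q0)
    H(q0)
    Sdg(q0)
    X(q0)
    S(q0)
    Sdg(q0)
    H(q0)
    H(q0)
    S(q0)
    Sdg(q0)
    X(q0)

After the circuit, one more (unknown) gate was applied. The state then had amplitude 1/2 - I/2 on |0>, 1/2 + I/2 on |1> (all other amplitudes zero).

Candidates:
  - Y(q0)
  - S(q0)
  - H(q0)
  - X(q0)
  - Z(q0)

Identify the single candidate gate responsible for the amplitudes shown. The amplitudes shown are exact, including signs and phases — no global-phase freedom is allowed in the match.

The applied gate was H(q0). Key observation: gates 5-12 undo each other exactly, leaving only the rest of the circuit to track.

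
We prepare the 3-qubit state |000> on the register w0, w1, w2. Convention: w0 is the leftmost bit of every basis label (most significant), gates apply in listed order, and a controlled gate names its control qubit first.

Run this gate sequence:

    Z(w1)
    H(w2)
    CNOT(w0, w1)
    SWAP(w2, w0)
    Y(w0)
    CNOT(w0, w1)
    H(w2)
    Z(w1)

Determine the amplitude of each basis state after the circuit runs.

The resulting statevector has amplitude -I/2 on |000>, -I/2 on |001>, 0 on |010>, 0 on |011>, 0 on |100>, 0 on |101>, -I/2 on |110>, -I/2 on |111>.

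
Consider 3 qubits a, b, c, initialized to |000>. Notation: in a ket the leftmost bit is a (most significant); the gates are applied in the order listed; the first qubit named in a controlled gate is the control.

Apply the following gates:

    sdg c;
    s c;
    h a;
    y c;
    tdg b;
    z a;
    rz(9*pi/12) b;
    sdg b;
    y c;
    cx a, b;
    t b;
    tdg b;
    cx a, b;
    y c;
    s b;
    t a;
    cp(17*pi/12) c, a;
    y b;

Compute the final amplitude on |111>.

|111> carries amplitude -sqrt(2)*exp(7*I*pi/24)/2 in the final state.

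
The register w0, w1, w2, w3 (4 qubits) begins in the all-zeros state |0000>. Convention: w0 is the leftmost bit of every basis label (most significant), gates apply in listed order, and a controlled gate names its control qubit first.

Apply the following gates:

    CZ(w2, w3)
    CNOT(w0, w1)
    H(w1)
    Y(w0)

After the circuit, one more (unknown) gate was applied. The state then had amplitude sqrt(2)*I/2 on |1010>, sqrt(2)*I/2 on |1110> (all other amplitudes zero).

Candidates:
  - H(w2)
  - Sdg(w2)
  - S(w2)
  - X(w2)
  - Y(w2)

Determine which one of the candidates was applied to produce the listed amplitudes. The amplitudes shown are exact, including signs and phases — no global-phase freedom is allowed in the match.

It was X(w2) that produced the state shown.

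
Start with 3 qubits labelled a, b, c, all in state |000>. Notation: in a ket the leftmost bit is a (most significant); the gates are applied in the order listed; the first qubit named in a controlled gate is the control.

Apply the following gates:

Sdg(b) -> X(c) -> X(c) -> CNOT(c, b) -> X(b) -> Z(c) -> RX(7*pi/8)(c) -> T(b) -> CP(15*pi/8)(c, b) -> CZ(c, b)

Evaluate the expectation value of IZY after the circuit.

The expectation value of IZY is -sqrt(2)/4. Key observation: steps 2-3 multiply out to the identity, so the circuit reduces to the remaining gates.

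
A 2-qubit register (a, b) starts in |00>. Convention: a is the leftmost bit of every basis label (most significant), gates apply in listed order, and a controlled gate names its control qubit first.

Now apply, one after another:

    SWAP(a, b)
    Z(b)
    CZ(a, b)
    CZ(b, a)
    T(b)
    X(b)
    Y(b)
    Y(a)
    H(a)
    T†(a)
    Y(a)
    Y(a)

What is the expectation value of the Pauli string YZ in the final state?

In the final state, YZ has expectation sqrt(2)/2.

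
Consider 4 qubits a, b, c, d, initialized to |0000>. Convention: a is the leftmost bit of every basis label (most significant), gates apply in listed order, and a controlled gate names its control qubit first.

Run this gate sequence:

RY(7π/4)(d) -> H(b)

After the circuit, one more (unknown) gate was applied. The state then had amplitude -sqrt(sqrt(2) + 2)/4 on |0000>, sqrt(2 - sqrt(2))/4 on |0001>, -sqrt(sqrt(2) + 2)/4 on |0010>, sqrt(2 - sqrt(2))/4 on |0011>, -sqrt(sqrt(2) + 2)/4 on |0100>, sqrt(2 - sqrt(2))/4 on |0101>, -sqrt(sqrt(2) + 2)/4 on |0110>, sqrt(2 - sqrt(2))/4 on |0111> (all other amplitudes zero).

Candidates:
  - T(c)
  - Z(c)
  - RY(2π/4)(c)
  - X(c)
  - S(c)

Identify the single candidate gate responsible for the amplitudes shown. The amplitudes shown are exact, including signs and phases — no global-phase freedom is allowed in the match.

The unique candidate consistent with the amplitudes is RY(2π/4)(c).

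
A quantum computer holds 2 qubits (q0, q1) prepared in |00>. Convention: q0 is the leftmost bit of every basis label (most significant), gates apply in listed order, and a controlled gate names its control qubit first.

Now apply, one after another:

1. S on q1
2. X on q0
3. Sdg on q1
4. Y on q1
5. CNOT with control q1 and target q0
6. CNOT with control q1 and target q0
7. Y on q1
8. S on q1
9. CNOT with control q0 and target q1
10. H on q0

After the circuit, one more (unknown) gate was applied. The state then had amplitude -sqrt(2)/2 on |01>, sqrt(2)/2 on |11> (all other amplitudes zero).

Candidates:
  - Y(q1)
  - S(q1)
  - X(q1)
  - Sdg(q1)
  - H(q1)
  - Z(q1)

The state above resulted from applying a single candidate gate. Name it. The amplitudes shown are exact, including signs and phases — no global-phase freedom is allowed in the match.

The unique candidate consistent with the amplitudes is Z(q1). Key observation: gates 3-8 undo each other exactly, leaving only the rest of the circuit to track.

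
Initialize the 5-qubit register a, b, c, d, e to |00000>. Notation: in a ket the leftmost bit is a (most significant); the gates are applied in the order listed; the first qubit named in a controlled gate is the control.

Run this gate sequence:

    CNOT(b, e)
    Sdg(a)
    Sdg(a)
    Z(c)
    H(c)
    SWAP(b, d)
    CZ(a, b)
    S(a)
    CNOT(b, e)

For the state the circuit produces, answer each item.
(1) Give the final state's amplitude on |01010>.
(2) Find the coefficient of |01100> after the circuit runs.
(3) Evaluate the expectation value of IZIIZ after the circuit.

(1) |01010> carries amplitude 0 in the final state.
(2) |01100> carries amplitude 0 in the final state.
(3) In the final state, IZIIZ has expectation 1.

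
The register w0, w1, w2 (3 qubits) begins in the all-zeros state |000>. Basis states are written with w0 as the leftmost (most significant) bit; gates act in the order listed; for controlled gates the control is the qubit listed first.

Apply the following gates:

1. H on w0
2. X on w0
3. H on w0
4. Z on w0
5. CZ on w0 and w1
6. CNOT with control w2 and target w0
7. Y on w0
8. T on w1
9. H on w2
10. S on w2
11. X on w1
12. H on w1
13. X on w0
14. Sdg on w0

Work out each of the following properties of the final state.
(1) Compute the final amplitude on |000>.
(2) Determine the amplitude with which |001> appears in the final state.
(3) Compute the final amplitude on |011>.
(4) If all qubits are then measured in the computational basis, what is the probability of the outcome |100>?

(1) The amplitude on |000> is I/2. Key observation: gates 1-4 undo each other exactly, leaving only the rest of the circuit to track.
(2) |001> carries amplitude -1/2 in the final state.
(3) The amplitude on |011> is 1/2.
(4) The probability of measuring |100> is 0.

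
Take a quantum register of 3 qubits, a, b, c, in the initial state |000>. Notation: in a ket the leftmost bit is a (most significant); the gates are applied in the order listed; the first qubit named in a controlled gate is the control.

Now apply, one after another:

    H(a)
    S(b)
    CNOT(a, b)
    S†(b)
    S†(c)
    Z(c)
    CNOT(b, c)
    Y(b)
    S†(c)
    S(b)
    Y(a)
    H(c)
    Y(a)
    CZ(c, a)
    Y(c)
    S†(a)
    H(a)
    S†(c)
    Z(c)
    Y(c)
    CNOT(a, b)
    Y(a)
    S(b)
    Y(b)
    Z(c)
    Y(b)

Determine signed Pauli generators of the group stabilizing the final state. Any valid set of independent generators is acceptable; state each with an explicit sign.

One valid set of independent stabilizer generators is +XZI, +ZYI, +IIY (any independent generating set of the same group is equally correct).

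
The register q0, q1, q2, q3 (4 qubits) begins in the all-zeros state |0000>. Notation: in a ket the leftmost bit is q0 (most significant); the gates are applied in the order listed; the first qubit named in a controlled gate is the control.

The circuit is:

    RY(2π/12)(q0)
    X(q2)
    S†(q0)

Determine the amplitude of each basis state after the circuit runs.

After the circuit, the state carries amplitude sqrt(2)/4 + sqrt(6)/4 on |0010>, I*(-sqrt(6) + sqrt(2))/4 on |1010>, and 0 on every other basis state.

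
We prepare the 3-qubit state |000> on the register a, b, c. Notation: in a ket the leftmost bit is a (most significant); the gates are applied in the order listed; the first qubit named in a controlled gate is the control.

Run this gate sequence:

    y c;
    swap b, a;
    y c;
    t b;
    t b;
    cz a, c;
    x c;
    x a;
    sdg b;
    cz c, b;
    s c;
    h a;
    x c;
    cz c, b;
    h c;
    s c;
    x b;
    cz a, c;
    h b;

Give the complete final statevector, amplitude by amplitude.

The final amplitudes are sqrt(2)*I/4 on |000>, -sqrt(2)/4 on |001>, -sqrt(2)*I/4 on |010>, sqrt(2)/4 on |011>, -sqrt(2)*I/4 on |100>, -sqrt(2)/4 on |101>, sqrt(2)*I/4 on |110>, sqrt(2)/4 on |111>.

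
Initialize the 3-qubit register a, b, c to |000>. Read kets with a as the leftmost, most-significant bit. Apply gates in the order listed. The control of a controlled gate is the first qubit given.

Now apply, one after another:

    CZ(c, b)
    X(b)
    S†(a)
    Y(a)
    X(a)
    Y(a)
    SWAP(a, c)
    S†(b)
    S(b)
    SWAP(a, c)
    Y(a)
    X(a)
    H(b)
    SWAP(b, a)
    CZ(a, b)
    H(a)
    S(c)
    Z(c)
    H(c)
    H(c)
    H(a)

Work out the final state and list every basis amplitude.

The final amplitudes are sqrt(2)*I/2 on |010>, sqrt(2)*I/2 on |110>, and 0 on every other basis state. Key observation: steps 5-12 multiply out to the identity, so the circuit reduces to the remaining gates.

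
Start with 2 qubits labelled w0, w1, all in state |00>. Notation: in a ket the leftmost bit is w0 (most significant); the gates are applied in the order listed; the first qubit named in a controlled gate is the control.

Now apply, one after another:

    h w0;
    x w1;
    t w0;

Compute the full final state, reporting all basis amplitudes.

The final amplitudes are 0 on |00>, sqrt(2)/2 on |01>, 0 on |10>, sqrt(2)*exp(I*pi/4)/2 on |11>.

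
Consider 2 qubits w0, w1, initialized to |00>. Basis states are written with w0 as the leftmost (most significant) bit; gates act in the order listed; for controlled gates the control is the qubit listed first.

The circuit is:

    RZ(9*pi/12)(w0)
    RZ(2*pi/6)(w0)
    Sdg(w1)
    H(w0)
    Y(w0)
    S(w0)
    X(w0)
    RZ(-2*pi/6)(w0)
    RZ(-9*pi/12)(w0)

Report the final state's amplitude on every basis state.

After the circuit, the state carries amplitude -sqrt(2)/2 on |00>, 0 on |01>, sqrt(2)*exp(5*I*pi/12)/2 on |10>, 0 on |11>.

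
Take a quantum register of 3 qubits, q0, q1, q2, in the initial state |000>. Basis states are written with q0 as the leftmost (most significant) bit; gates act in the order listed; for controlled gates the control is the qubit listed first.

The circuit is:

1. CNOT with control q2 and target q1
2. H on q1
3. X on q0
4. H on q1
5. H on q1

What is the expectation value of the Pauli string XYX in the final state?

In the final state, XYX has expectation 0.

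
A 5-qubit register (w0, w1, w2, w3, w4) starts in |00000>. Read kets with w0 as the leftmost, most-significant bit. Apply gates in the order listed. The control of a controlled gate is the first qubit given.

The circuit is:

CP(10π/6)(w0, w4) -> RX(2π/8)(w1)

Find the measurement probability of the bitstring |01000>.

A full measurement returns |01000> with probability 1/2 - sqrt(2)/4.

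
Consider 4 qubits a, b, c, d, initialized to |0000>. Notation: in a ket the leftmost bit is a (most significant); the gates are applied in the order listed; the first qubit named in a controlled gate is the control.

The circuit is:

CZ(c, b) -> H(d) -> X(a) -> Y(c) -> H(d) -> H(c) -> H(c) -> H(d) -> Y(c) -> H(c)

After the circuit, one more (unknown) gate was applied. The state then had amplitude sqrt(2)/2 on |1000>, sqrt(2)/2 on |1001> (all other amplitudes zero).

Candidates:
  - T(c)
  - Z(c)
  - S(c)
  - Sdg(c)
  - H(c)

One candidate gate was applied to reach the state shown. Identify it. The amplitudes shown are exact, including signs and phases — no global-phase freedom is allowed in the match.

The applied gate was H(c). Key observation: gates 4-9 undo each other exactly, leaving only the rest of the circuit to track.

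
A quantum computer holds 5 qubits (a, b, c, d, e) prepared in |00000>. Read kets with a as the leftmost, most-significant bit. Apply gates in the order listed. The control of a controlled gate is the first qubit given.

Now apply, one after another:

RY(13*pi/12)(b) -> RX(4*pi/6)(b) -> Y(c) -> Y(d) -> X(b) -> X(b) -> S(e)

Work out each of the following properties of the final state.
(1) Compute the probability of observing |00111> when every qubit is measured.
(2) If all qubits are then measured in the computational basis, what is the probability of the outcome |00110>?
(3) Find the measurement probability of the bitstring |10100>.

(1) The probability of measuring |00111> is 0. Key observation: the block from step 5 through step 6 cancels to the identity and can be dropped.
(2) A full measurement returns |00110> with probability sqrt(2)/16 + sqrt(6)/16 + 1/2.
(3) Outcome |10100> occurs with probability 0.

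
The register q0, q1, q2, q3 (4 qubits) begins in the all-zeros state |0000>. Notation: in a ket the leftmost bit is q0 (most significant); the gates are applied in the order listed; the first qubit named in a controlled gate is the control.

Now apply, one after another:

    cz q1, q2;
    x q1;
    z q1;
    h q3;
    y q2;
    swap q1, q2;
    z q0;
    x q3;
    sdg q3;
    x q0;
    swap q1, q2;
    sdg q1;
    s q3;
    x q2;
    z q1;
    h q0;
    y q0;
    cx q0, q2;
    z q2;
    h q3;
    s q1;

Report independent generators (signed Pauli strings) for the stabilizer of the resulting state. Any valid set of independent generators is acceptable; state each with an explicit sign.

The final state is stabilized by the group generated by -XIXI, +ZIZI, -IZII, +IIIZ; other independent generating sets are equally valid.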